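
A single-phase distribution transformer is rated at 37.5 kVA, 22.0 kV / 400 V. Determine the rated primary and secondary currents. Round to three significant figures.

I_p ≈ 1.70 A, I_s ≈ 93.8 A

I_p = S/V_p = 37500/22000 = 1.70 A.
I_s = S/V_s = 37500/400 = 93.8 A.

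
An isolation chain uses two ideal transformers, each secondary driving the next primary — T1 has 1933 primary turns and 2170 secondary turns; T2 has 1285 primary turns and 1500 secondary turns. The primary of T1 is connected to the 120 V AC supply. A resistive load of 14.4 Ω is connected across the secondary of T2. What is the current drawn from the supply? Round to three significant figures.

I_supply ≈ 14.3 A

After T1: V = 120.00 × 2170/1933 = 134.71 V.
After T2: V = 134.71 × 1500/1285 = 157.25 V.
I_load = 157.25/14.4 = 10.920 A, so P_out = 157.25 × 10.920 = 1717.2 W.
All ideal ⇒ P_in = P_out, so I_supply = 1717.2/120 = 14.3 A.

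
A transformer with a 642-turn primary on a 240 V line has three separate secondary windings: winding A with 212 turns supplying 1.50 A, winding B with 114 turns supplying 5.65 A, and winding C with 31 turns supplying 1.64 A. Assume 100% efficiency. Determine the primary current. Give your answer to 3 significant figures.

V_A = 240 × 212/642 = 79.252 V; V_B = 240 × 114/642 = 42.617 V; V_C = 240 × 31/642 = 11.589 V.
P_out = V_A I_A + V_B I_B + V_C I_C = 79.252×1.50 + 42.617×5.65 + 11.589×1.64 = 118.88 + 240.79 + 19.006 = 378.67 W.
Ideal ⇒ P_in = P_out, so I_p = P_out/V_p = 378.67/240 = 1.58 A.

I_p ≈ 1.58 A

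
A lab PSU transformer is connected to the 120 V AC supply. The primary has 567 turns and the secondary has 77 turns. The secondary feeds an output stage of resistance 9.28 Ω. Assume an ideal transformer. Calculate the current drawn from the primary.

I_p ≈ 0.238 A

V_s = V_p × N_s/N_p = 120 × 77/567 = 16.296 V.
I_s = V_s/R = 16.296/9.28 = 1.7561 A.
For an ideal transformer I_p N_p = I_s N_s, so I_p = 1.7561 × 77/567 = 0.238 A.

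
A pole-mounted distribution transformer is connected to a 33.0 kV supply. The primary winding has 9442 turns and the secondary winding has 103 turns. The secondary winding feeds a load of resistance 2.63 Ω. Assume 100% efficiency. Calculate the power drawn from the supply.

V_s = V_p × N_s/N_p = 33000 × 103/9442 = 359.99 V.
I_s = V_s/R = 359.99/2.63 = 136.88 A.
I_p = I_s × N_s/N_p = 136.88 × 103/9442 = 1.4932 A.
P = V_p I_p = 33000 × 1.4932 = 49300 W.

P ≈ 49300 W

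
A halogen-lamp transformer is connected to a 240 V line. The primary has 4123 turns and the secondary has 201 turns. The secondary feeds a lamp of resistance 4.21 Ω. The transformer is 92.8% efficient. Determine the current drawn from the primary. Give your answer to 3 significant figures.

V_s = 240 × 201/4123 = 11.700 V.
I_s = V_s/R = 11.700/4.21 = 2.7791 A.
P_out = V_s I_s = 11.700 × 2.7791 = 32.517 W.
P_in = P_out/η = 32.517/0.928 = 35.039 W.
I_p = P_in/V_p = 35.039/240 = 0.146 A.

I_p ≈ 0.146 A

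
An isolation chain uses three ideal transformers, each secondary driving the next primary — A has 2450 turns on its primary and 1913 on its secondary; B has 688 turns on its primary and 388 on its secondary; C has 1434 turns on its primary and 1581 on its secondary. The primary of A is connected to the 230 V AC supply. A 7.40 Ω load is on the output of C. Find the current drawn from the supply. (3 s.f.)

I_supply ≈ 7.33 A

After A: V = 230.00 × 1913/2450 = 179.59 V.
After B: V = 179.59 × 388/688 = 101.28 V.
After C: V = 101.28 × 1581/1434 = 111.66 V.
I_load = 111.66/7.40 = 15.089 A, so P_out = 111.66 × 15.089 = 1684.9 W.
All ideal ⇒ P_in = P_out, so I_supply = 1684.9/230 = 7.33 A.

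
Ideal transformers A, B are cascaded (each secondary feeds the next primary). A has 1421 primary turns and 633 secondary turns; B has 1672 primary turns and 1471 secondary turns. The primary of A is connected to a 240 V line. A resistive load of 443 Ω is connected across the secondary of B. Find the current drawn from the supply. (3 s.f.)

After A: V = 240.00 × 633/1421 = 106.91 V.
After B: V = 106.91 × 1471/1672 = 94.058 V.
I_load = 94.058/443 = 0.21232 A, so P_out = 94.058 × 0.21232 = 19.971 W.
All ideal ⇒ P_in = P_out, so I_supply = 19.971/240 = 0.0832 A.

I_supply ≈ 0.0832 A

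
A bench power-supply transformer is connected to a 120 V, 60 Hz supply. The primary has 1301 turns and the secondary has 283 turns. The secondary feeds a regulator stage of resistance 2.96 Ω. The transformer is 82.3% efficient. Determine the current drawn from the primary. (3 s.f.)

V_s = 120 × 283/1301 = 26.103 V.
I_s = V_s/R = 26.103/2.96 = 8.8186 A.
P_out = V_s I_s = 26.103 × 8.8186 = 230.19 W.
P_in = P_out/η = 230.19/0.823 = 279.70 W.
I_p = P_in/V_p = 279.70/120 = 2.33 A.

I_p ≈ 2.33 A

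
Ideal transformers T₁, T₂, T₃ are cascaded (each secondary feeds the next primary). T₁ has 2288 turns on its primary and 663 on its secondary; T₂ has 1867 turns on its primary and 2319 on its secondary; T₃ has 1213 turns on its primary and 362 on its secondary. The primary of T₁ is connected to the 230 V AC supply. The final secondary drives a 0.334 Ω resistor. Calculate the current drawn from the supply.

Secondary of T₁: V = 230.00 × 663/2288 = 66.648 V.
Secondary of T₂: V = 66.648 × 2319/1867 = 82.783 V.
Secondary of T₃: V = 82.783 × 362/1213 = 24.705 V.
I_load = 24.705/0.334 = 73.968 A, so P_out = 24.705 × 73.968 = 1827.4 W.
All ideal ⇒ P_in = P_out, so I_supply = 1827.4/230 = 7.95 A.

I_supply ≈ 7.95 A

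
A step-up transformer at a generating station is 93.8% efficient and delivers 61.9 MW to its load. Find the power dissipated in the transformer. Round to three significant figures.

P_loss ≈ 4.09×10^6 W

P_in = P_out/η = 6.19×10^7/0.938 = 6.59915×10^7 W.
P_loss = P_in − P_out = 6.59915×10^7 − 6.19×10^7 = 4.09×10^6 W.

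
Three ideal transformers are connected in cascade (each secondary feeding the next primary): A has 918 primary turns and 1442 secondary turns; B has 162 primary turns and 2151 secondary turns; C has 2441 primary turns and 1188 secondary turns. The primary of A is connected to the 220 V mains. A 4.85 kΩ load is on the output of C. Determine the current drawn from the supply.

I_supply ≈ 4.67 A

After A: V = 220.00 × 1442/918 = 345.58 V.
After B: V = 345.58 × 2151/162 = 4588.5 V.
After C: V = 4588.5 × 1188/2441 = 2233.2 V.
I_load = 2233.2/4850 = 0.46044 A, so P_out = 2233.2 × 0.46044 = 1028.2 W.
All ideal ⇒ P_in = P_out, so I_supply = 1028.2/220 = 4.67 A.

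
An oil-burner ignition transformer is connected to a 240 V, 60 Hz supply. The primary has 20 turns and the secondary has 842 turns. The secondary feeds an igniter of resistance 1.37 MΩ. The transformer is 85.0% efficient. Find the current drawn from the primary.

I_p ≈ 0.365 A

V_s = 240 × 842/20 = 10104 V.
I_s = V_s/R = 10104/(1.37×10^6) = 0.0073752 A.
P_out = V_s I_s = 10104 × 0.0073752 = 74.519 W.
P_in = P_out/η = 74.519/0.850 = 87.669 W.
I_p = P_in/V_p = 87.669/240 = 0.365 A.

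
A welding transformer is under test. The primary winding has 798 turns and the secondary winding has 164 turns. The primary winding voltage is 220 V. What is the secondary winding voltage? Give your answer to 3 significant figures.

V_s/V_p = N_s/N_p, so V_s = 220 × 164/798 = 45.2 V.

V_s ≈ 45.2 V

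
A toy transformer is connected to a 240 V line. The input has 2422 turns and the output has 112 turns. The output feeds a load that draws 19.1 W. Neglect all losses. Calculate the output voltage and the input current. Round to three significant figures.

V_out = V_in × N_out/N_in = 240 × 112/2422 = 11.098 V.
I_out = P/V_out = 19.1/11.098 = 1.7210 A.
I_in = I_out × N_out/N_in = 1.7210 × 112/2422 = 0.0796 A.

V_out ≈ 11.1 V, I_in ≈ 0.0796 A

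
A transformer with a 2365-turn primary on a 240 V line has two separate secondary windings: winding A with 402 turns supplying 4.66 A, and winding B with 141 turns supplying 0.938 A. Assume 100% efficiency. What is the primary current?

I_p ≈ 0.848 A

V_A = 240 × 402/2365 = 40.795 V; V_B = 240 × 141/2365 = 14.309 V.
P_out = V_A I_A + V_B I_B = 40.795×4.66 + 14.309×0.938 = 190.10 + 13.422 = 203.53 W.
Ideal ⇒ P_in = P_out, so I_p = P_out/V_p = 203.53/240 = 0.848 A.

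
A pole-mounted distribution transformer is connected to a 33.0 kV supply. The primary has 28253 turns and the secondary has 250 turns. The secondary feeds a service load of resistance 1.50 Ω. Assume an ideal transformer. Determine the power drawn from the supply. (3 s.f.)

V_s = V_p × N_s/N_p = 33000 × 250/28253 = 292.00 V.
I_s = V_s/R = 292.00/1.50 = 194.67 A.
I_p = I_s × N_s/N_p = 194.67 × 250/28253 = 1.7226 A.
P = V_p I_p = 33000 × 1.7226 = 56800 W.

P ≈ 56800 W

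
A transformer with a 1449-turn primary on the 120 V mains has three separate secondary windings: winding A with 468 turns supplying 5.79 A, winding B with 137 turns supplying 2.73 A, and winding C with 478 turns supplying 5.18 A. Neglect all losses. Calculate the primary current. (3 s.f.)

V_A = 120 × 468/1449 = 38.758 V; V_B = 120 × 137/1449 = 11.346 V; V_C = 120 × 478/1449 = 39.586 V.
P_out = V_A I_A + V_B I_B + V_C I_C = 38.758×5.79 + 11.346×2.73 + 39.586×5.18 = 224.41 + 30.974 + 205.06 = 460.44 W.
Ideal ⇒ P_in = P_out, so I_p = P_out/V_p = 460.44/120 = 3.84 A.

I_p ≈ 3.84 A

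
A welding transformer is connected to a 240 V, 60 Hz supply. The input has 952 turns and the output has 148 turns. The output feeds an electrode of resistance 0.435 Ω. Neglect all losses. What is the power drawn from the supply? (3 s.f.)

P ≈ 3200 W

V_out = V_in × N_out/N_in = 240 × 148/952 = 37.311 V.
I_out = V_out/R = 37.311/0.435 = 85.772 A.
I_in = I_out × N_out/N_in = 85.772 × 148/952 = 13.334 A.
P = V_in I_in = 240 × 13.334 = 3200 W.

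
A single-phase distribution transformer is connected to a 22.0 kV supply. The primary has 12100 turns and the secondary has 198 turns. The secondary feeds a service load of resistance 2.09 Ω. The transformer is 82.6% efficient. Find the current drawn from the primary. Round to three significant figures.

I_p ≈ 3.41 A

V_s = 22000 × 198/12100 = 360.00 V.
I_s = V_s/R = 360.00/2.09 = 172.25 A.
P_out = V_s I_s = 360.00 × 172.25 = 62010 W.
P_in = P_out/η = 62010/0.826 = 75072 W.
I_p = P_in/V_p = 75072/22000 = 3.41 A.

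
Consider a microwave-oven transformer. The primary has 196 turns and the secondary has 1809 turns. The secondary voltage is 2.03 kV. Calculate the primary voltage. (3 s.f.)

V_p ≈ 220 V

V_p/V_s = N_p/N_s, so V_p = 2030 × 196/1809 = 220 V.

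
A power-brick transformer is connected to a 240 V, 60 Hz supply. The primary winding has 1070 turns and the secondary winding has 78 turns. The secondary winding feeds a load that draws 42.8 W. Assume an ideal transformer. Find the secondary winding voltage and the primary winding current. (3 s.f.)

V_s = V_p × N_s/N_p = 240 × 78/1070 = 17.495 V.
I_s = P/V_s = 42.8/17.495 = 2.4464 A.
I_p = I_s × N_s/N_p = 2.4464 × 78/1070 = 0.178 A.

V_s ≈ 17.5 V, I_p ≈ 0.178 A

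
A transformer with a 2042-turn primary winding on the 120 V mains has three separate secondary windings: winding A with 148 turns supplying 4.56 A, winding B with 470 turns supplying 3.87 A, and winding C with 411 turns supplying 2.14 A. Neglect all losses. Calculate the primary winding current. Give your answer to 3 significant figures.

I_p ≈ 1.65 A

V_A = 120 × 148/2042 = 8.6974 V; V_B = 120 × 470/2042 = 27.620 V; V_C = 120 × 411/2042 = 24.153 V.
P_out = V_A I_A + V_B I_B + V_C I_C = 8.6974×4.56 + 27.620×3.87 + 24.153×2.14 = 39.660 + 106.89 + 51.687 = 198.24 W.
Ideal ⇒ P_in = P_out, so I_p = P_out/V_p = 198.24/120 = 1.65 A.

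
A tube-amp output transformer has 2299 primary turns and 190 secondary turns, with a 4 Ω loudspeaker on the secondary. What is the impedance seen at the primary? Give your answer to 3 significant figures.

Z_p = (N_p/N_s)² × Z_s = (2299/190)² × 4 = 586 Ω.

Z_p ≈ 586 Ω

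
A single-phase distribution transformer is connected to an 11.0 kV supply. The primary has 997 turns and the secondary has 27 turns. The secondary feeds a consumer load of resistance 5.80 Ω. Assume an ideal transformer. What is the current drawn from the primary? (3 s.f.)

V_s = V_p × N_s/N_p = 11000 × 27/997 = 297.89 V.
I_s = V_s/R = 297.89/5.80 = 51.361 A.
For an ideal transformer I_p N_p = I_s N_s, so I_p = 51.361 × 27/997 = 1.39 A.

I_p ≈ 1.39 A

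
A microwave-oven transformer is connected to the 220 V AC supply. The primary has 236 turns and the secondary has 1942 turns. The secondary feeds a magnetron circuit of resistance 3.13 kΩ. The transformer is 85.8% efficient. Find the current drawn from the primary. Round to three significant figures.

V_s = 220 × 1942/236 = 1810.3 V.
I_s = V_s/R = 1810.3/3130 = 0.57838 A.
P_out = V_s I_s = 1810.3 × 0.57838 = 1047.1 W.
P_in = P_out/η = 1047.1/0.858 = 1220.4 W.
I_p = P_in/V_p = 1220.4/220 = 5.55 A.

I_p ≈ 5.55 A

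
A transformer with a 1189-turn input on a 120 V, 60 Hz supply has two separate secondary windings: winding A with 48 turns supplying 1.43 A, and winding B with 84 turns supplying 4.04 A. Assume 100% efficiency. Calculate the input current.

V_A = 120 × 48/1189 = 4.8444 V; V_B = 120 × 84/1189 = 8.4777 V.
P_out = V_A I_A + V_B I_B = 4.8444×1.43 + 8.4777×4.04 = 6.9275 + 34.250 = 41.177 W.
Ideal ⇒ P_in = P_out, so I_in = P_out/V_in = 41.177/120 = 0.343 A.

I_in ≈ 0.343 A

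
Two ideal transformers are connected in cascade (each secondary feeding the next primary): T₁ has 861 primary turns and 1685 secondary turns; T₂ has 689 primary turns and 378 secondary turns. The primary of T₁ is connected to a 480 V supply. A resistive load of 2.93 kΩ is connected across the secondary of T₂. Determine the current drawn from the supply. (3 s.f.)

Secondary of T₁: V = 480.00 × 1685/861 = 939.37 V.
Secondary of T₂: V = 939.37 × 378/689 = 515.36 V.
I_load = 515.36/2930 = 0.17589 A, so P_out = 515.36 × 0.17589 = 90.647 W.
All ideal ⇒ P_in = P_out, so I_supply = 90.647/480 = 0.189 A.

I_supply ≈ 0.189 A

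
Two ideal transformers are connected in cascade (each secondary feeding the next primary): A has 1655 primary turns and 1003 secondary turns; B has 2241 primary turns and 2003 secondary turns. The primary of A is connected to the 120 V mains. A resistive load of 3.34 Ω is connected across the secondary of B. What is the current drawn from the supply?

I_supply ≈ 10.5 A

After A: V = 120.00 × 1003/1655 = 72.725 V.
After B: V = 72.725 × 2003/2241 = 65.001 V.
I_load = 65.001/3.34 = 19.462 A, so P_out = 65.001 × 19.462 = 1265.0 W.
All ideal ⇒ P_in = P_out, so I_supply = 1265.0/120 = 10.5 A.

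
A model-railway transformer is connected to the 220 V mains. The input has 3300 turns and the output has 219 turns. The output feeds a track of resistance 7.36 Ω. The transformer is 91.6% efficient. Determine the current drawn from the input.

I_in ≈ 0.144 A

V_out = 220 × 219/3300 = 14.600 V.
I_out = V_out/R = 14.600/7.36 = 1.9837 A.
P_out = V_out I_out = 14.600 × 1.9837 = 28.962 W.
P_in = P_out/η = 28.962/0.916 = 31.618 W.
I_in = P_in/V_in = 31.618/220 = 0.144 A.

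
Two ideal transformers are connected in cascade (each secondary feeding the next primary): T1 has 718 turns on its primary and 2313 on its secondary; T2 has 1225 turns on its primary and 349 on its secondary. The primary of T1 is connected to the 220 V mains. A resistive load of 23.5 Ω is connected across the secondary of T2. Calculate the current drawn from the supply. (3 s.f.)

After T1: V = 220.00 × 2313/718 = 708.72 V.
After T2: V = 708.72 × 349/1225 = 201.91 V.
I_load = 201.91/23.5 = 8.5920 A, so P_out = 201.91 × 8.5920 = 1734.8 W.
All ideal ⇒ P_in = P_out, so I_supply = 1734.8/220 = 7.89 A.

I_supply ≈ 7.89 A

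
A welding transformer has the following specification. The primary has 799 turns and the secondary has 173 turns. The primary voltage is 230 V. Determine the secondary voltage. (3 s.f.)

V_s/V_p = N_s/N_p, so V_s = 230 × 173/799 = 49.8 V.

V_s ≈ 49.8 V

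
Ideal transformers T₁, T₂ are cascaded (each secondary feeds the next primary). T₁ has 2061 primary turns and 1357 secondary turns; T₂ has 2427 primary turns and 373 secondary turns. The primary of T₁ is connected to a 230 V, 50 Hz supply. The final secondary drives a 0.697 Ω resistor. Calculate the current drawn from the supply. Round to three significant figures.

Secondary of T₁: V = 230.00 × 1357/2061 = 151.44 V.
Secondary of T₂: V = 151.44 × 373/2427 = 23.274 V.
I_load = 23.274/0.697 = 33.392 A, so P_out = 23.274 × 33.392 = 777.15 W.
All ideal ⇒ P_in = P_out, so I_supply = 777.15/230 = 3.38 A.

I_supply ≈ 3.38 A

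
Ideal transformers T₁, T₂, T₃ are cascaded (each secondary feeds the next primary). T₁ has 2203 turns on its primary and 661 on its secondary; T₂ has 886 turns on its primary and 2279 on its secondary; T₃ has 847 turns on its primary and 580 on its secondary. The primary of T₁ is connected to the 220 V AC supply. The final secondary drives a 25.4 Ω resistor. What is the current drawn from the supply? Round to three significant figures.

Secondary of T₁: V = 220.00 × 661/2203 = 66.010 V.
Secondary of T₂: V = 66.010 × 2279/886 = 169.79 V.
Secondary of T₃: V = 169.79 × 580/847 = 116.27 V.
I_load = 116.27/25.4 = 4.5775 A, so P_out = 116.27 × 4.5775 = 532.23 W.
All ideal ⇒ P_in = P_out, so I_supply = 532.23/220 = 2.42 A.

I_supply ≈ 2.42 A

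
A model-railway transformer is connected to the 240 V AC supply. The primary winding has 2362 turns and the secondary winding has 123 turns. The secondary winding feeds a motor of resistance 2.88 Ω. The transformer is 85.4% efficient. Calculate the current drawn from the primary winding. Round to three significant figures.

I_p ≈ 0.265 A

V_s = 240 × 123/2362 = 12.498 V.
I_s = V_s/R = 12.498/2.88 = 4.3395 A.
P_out = V_s I_s = 12.498 × 4.3395 = 54.235 W.
P_in = P_out/η = 54.235/0.854 = 63.507 W.
I_p = P_in/V_p = 63.507/240 = 0.265 A.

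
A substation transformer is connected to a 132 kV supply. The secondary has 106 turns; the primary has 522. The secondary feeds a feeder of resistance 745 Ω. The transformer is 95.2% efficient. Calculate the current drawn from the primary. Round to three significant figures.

V_s = 132000 × 106/522 = 26805 V.
I_s = V_s/R = 26805/745 = 35.979 A.
P_out = V_s I_s = 26805 × 35.979 = 964410 W.
P_in = P_out/η = 964410/0.952 = 1.0130×10^6 W.
I_p = P_in/V_p = 1.0130×10^6/132000 = 7.67 A.

I_p ≈ 7.67 A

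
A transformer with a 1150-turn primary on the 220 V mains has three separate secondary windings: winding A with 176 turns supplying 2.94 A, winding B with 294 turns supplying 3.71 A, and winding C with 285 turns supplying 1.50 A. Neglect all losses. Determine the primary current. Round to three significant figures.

V_A = 220 × 176/1150 = 33.670 V; V_B = 220 × 294/1150 = 56.243 V; V_C = 220 × 285/1150 = 54.522 V.
P_out = V_A I_A + V_B I_B + V_C I_C = 33.670×2.94 + 56.243×3.71 + 54.522×1.50 = 98.989 + 208.66 + 81.783 = 389.43 W.
Ideal ⇒ P_in = P_out, so I_p = P_out/V_p = 389.43/220 = 1.77 A.

I_p ≈ 1.77 A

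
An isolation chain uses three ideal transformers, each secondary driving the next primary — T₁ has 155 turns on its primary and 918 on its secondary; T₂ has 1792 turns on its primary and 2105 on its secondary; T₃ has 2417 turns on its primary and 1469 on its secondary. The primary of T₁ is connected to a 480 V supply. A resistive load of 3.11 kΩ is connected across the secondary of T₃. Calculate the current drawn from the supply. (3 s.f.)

I_supply ≈ 2.76 A

Secondary of T₁: V = 480.00 × 918/155 = 2842.8 V.
Secondary of T₂: V = 2842.8 × 2105/1792 = 3339.4 V.
Secondary of T₃: V = 3339.4 × 1469/2417 = 2029.6 V.
I_load = 2029.6/3110 = 0.65261 A, so P_out = 2029.6 × 0.65261 = 1324.5 W.
All ideal ⇒ P_in = P_out, so I_supply = 1324.5/480 = 2.76 A.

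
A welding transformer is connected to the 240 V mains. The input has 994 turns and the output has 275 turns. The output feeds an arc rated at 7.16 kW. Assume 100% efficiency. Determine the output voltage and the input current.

V_out ≈ 66.4 V, I_in ≈ 29.8 A

V_out = V_in × N_out/N_in = 240 × 275/994 = 66.398 V.
I_out = P/V_out = 7160/66.398 = 107.83 A.
I_in = I_out × N_out/N_in = 107.83 × 275/994 = 29.8 A.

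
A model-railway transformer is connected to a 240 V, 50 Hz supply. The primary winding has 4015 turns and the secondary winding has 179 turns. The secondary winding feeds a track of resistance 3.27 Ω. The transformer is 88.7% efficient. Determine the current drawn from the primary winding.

I_p ≈ 0.164 A

V_s = 240 × 179/4015 = 10.700 V.
I_s = V_s/R = 10.700/3.27 = 3.2721 A.
P_out = V_s I_s = 10.700 × 3.2721 = 35.011 W.
P_in = P_out/η = 35.011/0.887 = 39.472 W.
I_p = P_in/V_p = 39.472/240 = 0.164 A.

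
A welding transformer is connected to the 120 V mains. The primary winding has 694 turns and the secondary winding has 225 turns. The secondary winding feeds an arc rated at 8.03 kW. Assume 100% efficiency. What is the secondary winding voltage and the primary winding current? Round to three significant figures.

V_s ≈ 38.9 V, I_p ≈ 66.9 A

V_s = V_p × N_s/N_p = 120 × 225/694 = 38.905 V.
I_s = P/V_s = 8030/38.905 = 206.40 A.
I_p = I_s × N_s/N_p = 206.40 × 225/694 = 66.9 A.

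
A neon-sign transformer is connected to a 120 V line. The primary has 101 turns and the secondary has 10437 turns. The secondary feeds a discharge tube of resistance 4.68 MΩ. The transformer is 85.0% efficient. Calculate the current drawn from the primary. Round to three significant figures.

V_s = 120 × 10437/101 = 12400 V.
I_s = V_s/R = 12400/(4.68×10^6) = 0.0026497 A.
P_out = V_s I_s = 12400 × 0.0026497 = 32.857 W.
P_in = P_out/η = 32.857/0.850 = 38.655 W.
I_p = P_in/V_p = 38.655/120 = 0.322 A.

I_p ≈ 0.322 A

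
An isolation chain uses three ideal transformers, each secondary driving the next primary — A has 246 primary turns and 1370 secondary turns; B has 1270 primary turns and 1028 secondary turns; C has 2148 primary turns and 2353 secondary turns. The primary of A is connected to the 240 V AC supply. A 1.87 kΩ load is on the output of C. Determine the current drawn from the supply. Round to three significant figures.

I_supply ≈ 3.13 A

After A: V = 240.00 × 1370/246 = 1336.6 V.
After B: V = 1336.6 × 1028/1270 = 1081.9 V.
After C: V = 1081.9 × 2353/2148 = 1185.2 V.
I_load = 1185.2/1870 = 0.63377 A, so P_out = 1185.2 × 0.63377 = 751.11 W.
All ideal ⇒ P_in = P_out, so I_supply = 751.11/240 = 3.13 A.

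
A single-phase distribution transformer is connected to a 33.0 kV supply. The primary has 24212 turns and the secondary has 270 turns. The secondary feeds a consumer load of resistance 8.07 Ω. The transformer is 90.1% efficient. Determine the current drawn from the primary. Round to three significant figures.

I_p ≈ 0.564 A

V_s = 33000 × 270/24212 = 368.00 V.
I_s = V_s/R = 368.00/8.07 = 45.601 A.
P_out = V_s I_s = 368.00 × 45.601 = 16781 W.
P_in = P_out/η = 16781/0.901 = 18625 W.
I_p = P_in/V_p = 18625/33000 = 0.564 A.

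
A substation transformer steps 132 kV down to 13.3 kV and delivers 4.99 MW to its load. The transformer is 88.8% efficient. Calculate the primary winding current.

I_p ≈ 42.6 A

P_in = P_out/η = 4.99×10^6/0.888 = 5.6194×10^6 W.
I_p = P_in/V_p = 5.6194×10^6/132000 = 42.6 A.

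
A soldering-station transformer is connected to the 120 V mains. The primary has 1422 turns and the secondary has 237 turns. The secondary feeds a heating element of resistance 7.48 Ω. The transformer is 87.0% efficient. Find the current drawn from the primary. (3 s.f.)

I_p ≈ 0.512 A

V_s = 120 × 237/1422 = 20.000 V.
I_s = V_s/R = 20.000/7.48 = 2.6738 A.
P_out = V_s I_s = 20.000 × 2.6738 = 53.476 W.
P_in = P_out/η = 53.476/0.870 = 61.467 W.
I_p = P_in/V_p = 61.467/120 = 0.512 A.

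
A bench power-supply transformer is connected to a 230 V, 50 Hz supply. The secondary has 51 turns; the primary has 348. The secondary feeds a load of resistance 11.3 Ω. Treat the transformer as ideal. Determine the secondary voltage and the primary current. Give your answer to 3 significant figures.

V_s = V_p × N_s/N_p = 230 × 51/348 = 33.707 V.
I_s = V_s/R = 33.707/11.3 = 2.9829 A.
I_p = I_s × N_s/N_p = 2.9829 × 51/348 = 0.437 A.

V_s ≈ 33.7 V, I_p ≈ 0.437 A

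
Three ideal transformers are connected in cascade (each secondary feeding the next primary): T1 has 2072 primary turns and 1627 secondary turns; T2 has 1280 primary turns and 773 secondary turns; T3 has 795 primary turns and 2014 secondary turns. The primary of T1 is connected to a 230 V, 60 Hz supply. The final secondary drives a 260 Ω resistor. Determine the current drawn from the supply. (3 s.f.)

Secondary of T1: V = 230.00 × 1627/2072 = 180.60 V.
Secondary of T2: V = 180.60 × 773/1280 = 109.07 V.
Secondary of T3: V = 109.07 × 2014/795 = 276.30 V.
I_load = 276.30/260 = 1.0627 A, so P_out = 276.30 × 1.0627 = 293.63 W.
All ideal ⇒ P_in = P_out, so I_supply = 293.63/230 = 1.28 A.

I_supply ≈ 1.28 A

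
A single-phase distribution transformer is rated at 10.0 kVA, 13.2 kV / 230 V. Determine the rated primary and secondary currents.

I_p ≈ 0.758 A, I_s ≈ 43.5 A

I_p = S/V_p = 10000/13200 = 0.758 A.
I_s = S/V_s = 10000/230 = 43.5 A.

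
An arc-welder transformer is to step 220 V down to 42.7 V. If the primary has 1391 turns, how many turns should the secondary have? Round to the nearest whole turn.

N_s = 270 turns

N_s/N_p = V_s/V_p, so N_s = 1391 × 42.7/220 = 270.0 ≈ 270 turns.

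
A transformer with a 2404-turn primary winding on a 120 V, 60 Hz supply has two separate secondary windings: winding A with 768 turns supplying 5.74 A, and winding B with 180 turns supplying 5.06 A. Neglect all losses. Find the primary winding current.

V_A = 120 × 768/2404 = 38.336 V; V_B = 120 × 180/2404 = 8.9850 V.
P_out = V_A I_A + V_B I_B = 38.336×5.74 + 8.9850×5.06 = 220.05 + 45.464 = 265.51 W.
Ideal ⇒ P_in = P_out, so I_p = P_out/V_p = 265.51/120 = 2.21 A.

I_p ≈ 2.21 A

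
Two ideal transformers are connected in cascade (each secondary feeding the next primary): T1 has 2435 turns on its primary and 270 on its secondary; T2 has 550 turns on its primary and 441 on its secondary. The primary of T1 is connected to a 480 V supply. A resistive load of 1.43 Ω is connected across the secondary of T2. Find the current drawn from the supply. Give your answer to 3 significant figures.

Secondary of T1: V = 480.00 × 270/2435 = 53.224 V.
Secondary of T2: V = 53.224 × 441/550 = 42.676 V.
I_load = 42.676/1.43 = 29.843 A, so P_out = 42.676 × 29.843 = 1273.6 W.
All ideal ⇒ P_in = P_out, so I_supply = 1273.6/480 = 2.65 A.

I_supply ≈ 2.65 A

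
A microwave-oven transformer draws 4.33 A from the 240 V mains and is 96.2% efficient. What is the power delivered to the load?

P_out ≈ 1000 W

P_in = V_p I_p = 240 × 4.33 = 1039.2 W.
P_out = η P_in = 0.962 × 1039.2 = 1000 W.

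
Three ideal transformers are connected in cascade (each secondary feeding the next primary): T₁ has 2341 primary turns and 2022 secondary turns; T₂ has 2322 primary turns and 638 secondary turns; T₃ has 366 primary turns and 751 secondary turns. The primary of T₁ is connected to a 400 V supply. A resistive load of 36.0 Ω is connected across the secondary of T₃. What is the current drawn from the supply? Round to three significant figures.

After T₁: V = 400.00 × 2022/2341 = 345.49 V.
After T₂: V = 345.49 × 638/2322 = 94.929 V.
After T₃: V = 94.929 × 751/366 = 194.79 V.
I_load = 194.79/36.0 = 5.4107 A, so P_out = 194.79 × 5.4107 = 1053.9 W.
All ideal ⇒ P_in = P_out, so I_supply = 1053.9/400 = 2.63 A.

I_supply ≈ 2.63 A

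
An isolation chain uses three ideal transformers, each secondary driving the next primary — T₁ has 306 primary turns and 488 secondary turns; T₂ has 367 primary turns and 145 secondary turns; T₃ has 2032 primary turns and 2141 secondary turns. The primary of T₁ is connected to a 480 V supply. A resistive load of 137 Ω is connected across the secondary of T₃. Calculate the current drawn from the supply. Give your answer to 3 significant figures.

Secondary of T₁: V = 480.00 × 488/306 = 765.49 V.
Secondary of T₂: V = 765.49 × 145/367 = 302.44 V.
Secondary of T₃: V = 302.44 × 2141/2032 = 318.67 V.
I_load = 318.67/137 = 2.3260 A, so P_out = 318.67 × 2.3260 = 741.22 W.
All ideal ⇒ P_in = P_out, so I_supply = 741.22/480 = 1.54 A.

I_supply ≈ 1.54 A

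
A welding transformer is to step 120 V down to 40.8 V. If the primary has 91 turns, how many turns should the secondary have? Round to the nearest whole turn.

N_s/N_p = V_s/V_p, so N_s = 91 × 40.8/120 = 30.9 ≈ 31 turns.

N_s = 31 turns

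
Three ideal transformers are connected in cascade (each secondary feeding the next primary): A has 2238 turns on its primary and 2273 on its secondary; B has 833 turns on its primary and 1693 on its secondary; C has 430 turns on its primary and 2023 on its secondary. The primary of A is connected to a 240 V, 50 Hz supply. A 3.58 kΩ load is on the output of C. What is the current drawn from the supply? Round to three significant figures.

I_supply ≈ 6.32 A

Secondary of A: V = 240.00 × 2273/2238 = 243.75 V.
Secondary of B: V = 243.75 × 1693/833 = 495.41 V.
Secondary of C: V = 495.41 × 2023/430 = 2330.7 V.
I_load = 2330.7/3580 = 0.65104 A, so P_out = 2330.7 × 0.65104 = 1517.4 W.
All ideal ⇒ P_in = P_out, so I_supply = 1517.4/240 = 6.32 A.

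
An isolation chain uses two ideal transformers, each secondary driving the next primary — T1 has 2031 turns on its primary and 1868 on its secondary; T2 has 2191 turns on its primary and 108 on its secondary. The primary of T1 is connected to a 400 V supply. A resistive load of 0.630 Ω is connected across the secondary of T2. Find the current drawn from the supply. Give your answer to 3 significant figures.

Secondary of T1: V = 400.00 × 1868/2031 = 367.90 V.
Secondary of T2: V = 367.90 × 108/2191 = 18.135 V.
I_load = 18.135/0.630 = 28.785 A, so P_out = 18.135 × 28.785 = 522.01 W.
All ideal ⇒ P_in = P_out, so I_supply = 522.01/400 = 1.31 A.

I_supply ≈ 1.31 A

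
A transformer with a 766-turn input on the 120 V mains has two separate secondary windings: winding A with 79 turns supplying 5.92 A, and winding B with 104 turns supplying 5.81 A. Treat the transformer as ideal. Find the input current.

I_in ≈ 1.40 A

V_A = 120 × 79/766 = 12.376 V; V_B = 120 × 104/766 = 16.292 V.
P_out = V_A I_A + V_B I_B = 12.376×5.92 + 16.292×5.81 = 73.266 + 94.659 = 167.92 W.
Ideal ⇒ P_in = P_out, so I_in = P_out/V_in = 167.92/120 = 1.40 A.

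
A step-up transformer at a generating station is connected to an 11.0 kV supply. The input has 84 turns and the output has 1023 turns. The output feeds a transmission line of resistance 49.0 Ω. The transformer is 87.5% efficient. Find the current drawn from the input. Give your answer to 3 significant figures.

V_out = 11000 × 1023/84 = 133960 V.
I_out = V_out/R = 133960/49.0 = 2734.0 A.
P_out = V_out I_out = 133960 × 2734.0 = 3.6625×10^8 W.
P_in = P_out/η = 3.6625×10^8/0.875 = 4.1858×10^8 W.
I_in = P_in/V_in = 4.1858×10^8/11000 = 38100 A.

I_in ≈ 38100 A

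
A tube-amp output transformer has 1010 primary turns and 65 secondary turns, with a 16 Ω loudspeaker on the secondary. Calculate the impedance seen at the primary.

Z_p ≈ 3860 Ω

Z_p = (N_p/N_s)² × Z_s = (1010/65)² × 16 = 3860 Ω.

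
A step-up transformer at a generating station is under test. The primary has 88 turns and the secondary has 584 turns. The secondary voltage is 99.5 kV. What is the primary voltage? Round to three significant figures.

V_p/V_s = N_p/N_s, so V_p = 99500 × 88/584 = 15000 V.

V_p ≈ 15000 V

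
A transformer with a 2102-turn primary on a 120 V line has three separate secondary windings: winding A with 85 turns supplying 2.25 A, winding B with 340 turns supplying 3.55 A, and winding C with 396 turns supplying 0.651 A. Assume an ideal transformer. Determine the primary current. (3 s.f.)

V_A = 120 × 85/2102 = 4.8525 V; V_B = 120 × 340/2102 = 19.410 V; V_C = 120 × 396/2102 = 22.607 V.
P_out = V_A I_A + V_B I_B + V_C I_C = 4.8525×2.25 + 19.410×3.55 + 22.607×0.651 = 10.918 + 68.906 + 14.717 = 94.541 W.
Ideal ⇒ P_in = P_out, so I_p = P_out/V_p = 94.541/120 = 0.788 A.

I_p ≈ 0.788 A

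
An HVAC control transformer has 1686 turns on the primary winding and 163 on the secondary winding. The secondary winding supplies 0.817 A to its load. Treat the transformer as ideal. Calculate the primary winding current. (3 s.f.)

I_p ≈ 0.0790 A

For an ideal transformer I_p/I_s = N_s/N_p, so I_p = 0.817 × 163/1686 = 0.0790 A.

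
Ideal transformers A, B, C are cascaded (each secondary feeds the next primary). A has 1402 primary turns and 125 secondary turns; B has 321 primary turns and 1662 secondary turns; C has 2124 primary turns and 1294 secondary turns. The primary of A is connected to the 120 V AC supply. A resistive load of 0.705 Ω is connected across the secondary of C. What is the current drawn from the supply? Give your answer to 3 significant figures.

I_supply ≈ 13.5 A

Secondary of A: V = 120.00 × 125/1402 = 10.699 V.
Secondary of B: V = 10.699 × 1662/321 = 55.395 V.
Secondary of C: V = 55.395 × 1294/2124 = 33.748 V.
I_load = 33.748/0.705 = 47.870 A, so P_out = 33.748 × 47.870 = 1615.5 W.
All ideal ⇒ P_in = P_out, so I_supply = 1615.5/120 = 13.5 A.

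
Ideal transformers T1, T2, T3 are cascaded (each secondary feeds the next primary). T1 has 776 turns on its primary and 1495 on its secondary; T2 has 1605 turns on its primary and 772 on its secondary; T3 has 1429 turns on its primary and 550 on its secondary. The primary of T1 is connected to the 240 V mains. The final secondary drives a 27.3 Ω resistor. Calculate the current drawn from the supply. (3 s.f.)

I_supply ≈ 1.12 A

After T1: V = 240.00 × 1495/776 = 462.37 V.
After T2: V = 462.37 × 772/1605 = 222.40 V.
After T3: V = 222.40 × 550/1429 = 85.598 V.
I_load = 85.598/27.3 = 3.1355 A, so P_out = 85.598 × 3.1355 = 268.39 W.
All ideal ⇒ P_in = P_out, so I_supply = 268.39/240 = 1.12 A.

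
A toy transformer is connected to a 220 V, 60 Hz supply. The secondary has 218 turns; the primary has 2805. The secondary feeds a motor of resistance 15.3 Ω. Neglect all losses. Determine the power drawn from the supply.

V_s = V_p × N_s/N_p = 220 × 218/2805 = 17.098 V.
I_s = V_s/R = 17.098/15.3 = 1.1175 A.
I_p = I_s × N_s/N_p = 1.1175 × 218/2805 = 0.086852 A.
P = V_p I_p = 220 × 0.086852 = 19.1 W.

P ≈ 19.1 W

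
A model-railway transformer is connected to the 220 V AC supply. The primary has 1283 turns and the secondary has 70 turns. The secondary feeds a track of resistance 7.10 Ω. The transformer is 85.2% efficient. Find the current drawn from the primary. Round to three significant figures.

I_p ≈ 0.108 A

V_s = 220 × 70/1283 = 12.003 V.
I_s = V_s/R = 12.003/7.10 = 1.6906 A.
P_out = V_s I_s = 12.003 × 1.6906 = 20.292 W.
P_in = P_out/η = 20.292/0.852 = 23.817 W.
I_p = P_in/V_p = 23.817/220 = 0.108 A.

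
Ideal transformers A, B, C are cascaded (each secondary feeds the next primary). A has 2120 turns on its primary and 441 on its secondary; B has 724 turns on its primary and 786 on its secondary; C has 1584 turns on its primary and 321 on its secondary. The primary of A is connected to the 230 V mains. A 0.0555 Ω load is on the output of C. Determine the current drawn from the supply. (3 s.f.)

I_supply ≈ 8.68 A

Secondary of A: V = 230.00 × 441/2120 = 47.844 V.
Secondary of B: V = 47.844 × 786/724 = 51.942 V.
Secondary of C: V = 51.942 × 321/1584 = 10.526 V.
I_load = 10.526/0.0555 = 189.66 A, so P_out = 10.526 × 189.66 = 1996.3 W.
All ideal ⇒ P_in = P_out, so I_supply = 1996.3/230 = 8.68 A.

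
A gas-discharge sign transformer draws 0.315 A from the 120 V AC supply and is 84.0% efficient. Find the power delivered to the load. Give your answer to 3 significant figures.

P_out ≈ 31.8 W

P_in = V_p I_p = 120 × 0.315 = 37.800 W.
P_out = η P_in = 0.840 × 37.800 = 31.8 W.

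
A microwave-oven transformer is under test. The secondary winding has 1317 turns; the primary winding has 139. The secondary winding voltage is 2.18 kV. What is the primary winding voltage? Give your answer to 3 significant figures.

V_p ≈ 230 V

V_p/V_s = N_p/N_s, so V_p = 2180 × 139/1317 = 230 V.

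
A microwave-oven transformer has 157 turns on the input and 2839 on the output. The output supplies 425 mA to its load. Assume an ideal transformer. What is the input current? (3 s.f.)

For an ideal transformer I_in/I_out = N_out/N_in, so I_in = 0.425 × 2839/157 = 7.69 A.

I_in ≈ 7.69 A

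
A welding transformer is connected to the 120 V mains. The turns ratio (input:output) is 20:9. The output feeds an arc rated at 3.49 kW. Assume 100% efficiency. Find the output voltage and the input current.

V_out = V_in × N_out/N_in = 120 × 9/20 = 54.000 V.
I_out = P/V_out = 3490/54.000 = 64.630 A.
I_in = I_out × N_out/N_in = 64.630 × 9/20 = 29.1 A.

V_out ≈ 54.0 V, I_in ≈ 29.1 A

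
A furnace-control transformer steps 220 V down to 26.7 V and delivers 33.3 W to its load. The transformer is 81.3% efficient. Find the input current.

P_in = P_out/η = 33.3/0.813 = 40.959 W.
I_in = P_in/V_in = 40.959/220 = 0.186 A.

I_in ≈ 0.186 A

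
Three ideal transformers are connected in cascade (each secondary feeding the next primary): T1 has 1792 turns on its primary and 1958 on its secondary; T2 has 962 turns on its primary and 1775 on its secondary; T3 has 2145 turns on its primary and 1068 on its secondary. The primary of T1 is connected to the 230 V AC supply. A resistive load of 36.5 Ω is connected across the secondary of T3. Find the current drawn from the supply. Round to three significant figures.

I_supply ≈ 6.35 A

After T1: V = 230.00 × 1958/1792 = 251.31 V.
After T2: V = 251.31 × 1775/962 = 463.69 V.
After T3: V = 463.69 × 1068/2145 = 230.87 V.
I_load = 230.87/36.5 = 6.3252 A, so P_out = 230.87 × 6.3252 = 1460.3 W.
All ideal ⇒ P_in = P_out, so I_supply = 1460.3/230 = 6.35 A.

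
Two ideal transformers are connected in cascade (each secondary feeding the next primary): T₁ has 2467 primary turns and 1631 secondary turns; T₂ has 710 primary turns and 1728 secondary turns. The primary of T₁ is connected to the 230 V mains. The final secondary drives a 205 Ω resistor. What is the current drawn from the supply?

I_supply ≈ 2.90 A

After T₁: V = 230.00 × 1631/2467 = 152.06 V.
After T₂: V = 152.06 × 1728/710 = 370.08 V.
I_load = 370.08/205 = 1.8053 A, so P_out = 370.08 × 1.8053 = 668.10 W.
All ideal ⇒ P_in = P_out, so I_supply = 668.10/230 = 2.90 A.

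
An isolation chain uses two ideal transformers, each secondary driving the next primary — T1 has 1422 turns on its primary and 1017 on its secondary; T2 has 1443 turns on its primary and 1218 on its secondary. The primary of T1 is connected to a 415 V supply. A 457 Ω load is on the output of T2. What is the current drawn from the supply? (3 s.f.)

I_supply ≈ 0.331 A

After T1: V = 415.00 × 1017/1422 = 296.80 V.
After T2: V = 296.80 × 1218/1443 = 250.52 V.
I_load = 250.52/457 = 0.54819 A, so P_out = 250.52 × 0.54819 = 137.34 W.
All ideal ⇒ P_in = P_out, so I_supply = 137.34/415 = 0.331 A.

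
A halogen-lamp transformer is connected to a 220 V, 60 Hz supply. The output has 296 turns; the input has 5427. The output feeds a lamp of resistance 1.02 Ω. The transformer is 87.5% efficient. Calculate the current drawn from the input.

I_in ≈ 0.733 A

V_out = 220 × 296/5427 = 11.999 V.
I_out = V_out/R = 11.999/1.02 = 11.764 A.
P_out = V_out I_out = 11.999 × 11.764 = 141.16 W.
P_in = P_out/η = 141.16/0.875 = 161.32 W.
I_in = P_in/V_in = 161.32/220 = 0.733 A.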